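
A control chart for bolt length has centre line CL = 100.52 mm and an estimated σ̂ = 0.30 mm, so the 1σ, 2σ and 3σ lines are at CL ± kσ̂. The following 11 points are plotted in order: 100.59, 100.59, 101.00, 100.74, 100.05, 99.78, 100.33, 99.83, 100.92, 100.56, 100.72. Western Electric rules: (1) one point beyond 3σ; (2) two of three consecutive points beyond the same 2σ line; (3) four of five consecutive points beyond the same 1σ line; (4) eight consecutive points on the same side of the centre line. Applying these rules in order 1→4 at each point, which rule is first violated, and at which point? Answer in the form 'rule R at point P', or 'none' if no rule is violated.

rule 2 at point 8

Zone of each point (C = within 1σ̂, B = 1σ̂–2σ̂, A = 2σ̂–3σ̂, * = beyond 3σ̂; sign = side of CL): 1:+C, 2:+C, 3:+B, 4:+C, 5:-B, 6:-A, 7:-C, 8:-A, 9:+B, 10:+C, 11:+C
Rule 2 (two of three consecutive points beyond the same 2σ limit) is satisfied at point 8.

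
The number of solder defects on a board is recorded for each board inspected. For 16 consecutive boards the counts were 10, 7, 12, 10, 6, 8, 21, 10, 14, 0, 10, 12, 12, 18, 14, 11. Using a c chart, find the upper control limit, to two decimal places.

20.86

c̄ = (10 + 7 + 12 + 10 + 6 + 8 + 21 + 10 + 14 + 0 + 10 + 12 + 12 + 18 + 14 + 11) / 16 = 175 / 16 = 10.9375
UCL = c̄ + 3√c̄ = 10.9375 + 3 × √10.9375 = 10.9375 + 3 × 3.3072 = 20.8591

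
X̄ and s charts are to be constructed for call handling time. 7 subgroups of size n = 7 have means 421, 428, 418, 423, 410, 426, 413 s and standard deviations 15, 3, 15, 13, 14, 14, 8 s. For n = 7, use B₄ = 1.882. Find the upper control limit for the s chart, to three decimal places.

22.046

s̄ = (15 + 3 + 15 + 13 + 14 + 14 + 8) / 7 = 11.7143
UCL_s = B₄·s̄ = 1.882 × 11.7143 = 22.0463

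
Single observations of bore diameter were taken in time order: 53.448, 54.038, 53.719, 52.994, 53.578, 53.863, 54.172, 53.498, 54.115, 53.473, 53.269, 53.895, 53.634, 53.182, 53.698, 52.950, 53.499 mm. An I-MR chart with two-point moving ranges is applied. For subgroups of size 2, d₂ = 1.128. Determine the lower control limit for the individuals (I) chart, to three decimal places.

52.243

X̄ = (53.448 + 54.038 + 53.719 + 52.994 + 53.578 + 53.863 + 54.172 + 53.498 + 54.115 + 53.473 + 53.269 + 53.895 + 53.634 + 53.182 + 53.698 + 52.950 + 53.499) / 17 = 53.5897
Moving ranges: 0.590, 0.319, 0.725, 0.584, 0.285, 0.309, 0.674, 0.617, 0.642, 0.204, 0.626, 0.261, 0.452, 0.516, 0.748, 0.549; M̄R̄ = 8.1010 / 16 = 0.5063
LCL = X̄ − 3·M̄R̄/d₂ = 53.5897 − 3 × 0.5063 / 1.128 = 52.2431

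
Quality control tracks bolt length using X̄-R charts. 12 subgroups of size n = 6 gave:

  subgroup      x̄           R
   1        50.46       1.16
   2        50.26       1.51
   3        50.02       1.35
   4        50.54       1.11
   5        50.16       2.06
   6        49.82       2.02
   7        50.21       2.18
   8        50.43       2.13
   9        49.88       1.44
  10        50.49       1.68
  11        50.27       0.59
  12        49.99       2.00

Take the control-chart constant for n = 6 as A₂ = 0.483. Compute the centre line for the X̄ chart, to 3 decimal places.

50.211

X̄̄ = (50.46 + 50.26 + 50.02 + 50.54 + 50.16 + 49.82 + 50.21 + 50.43 + 49.88 + 50.49 + 50.27 + 49.99) / 12 = 602.5300 / 12 = 50.2108
CL = X̄̄ = 50.2108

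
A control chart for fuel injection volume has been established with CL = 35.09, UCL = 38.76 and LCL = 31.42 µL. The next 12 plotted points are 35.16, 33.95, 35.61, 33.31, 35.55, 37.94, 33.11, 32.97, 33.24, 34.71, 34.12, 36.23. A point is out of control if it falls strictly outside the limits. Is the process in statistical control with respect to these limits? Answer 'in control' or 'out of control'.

in control

All 12 points lie within [31.42, 38.76].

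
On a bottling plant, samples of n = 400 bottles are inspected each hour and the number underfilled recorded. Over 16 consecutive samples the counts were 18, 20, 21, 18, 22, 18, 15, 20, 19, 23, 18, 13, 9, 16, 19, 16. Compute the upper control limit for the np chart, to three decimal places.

30.189

p̄ = Σdᵢ / (k·n) = 285 / (16 × 400) = 0.04453
UCL = np̄ + 3·√(np̄(1−p̄)) = 17.8125 + 3 × √(17.8125×0.95547) = 17.8125 + 3 × 4.1254 = 30.1888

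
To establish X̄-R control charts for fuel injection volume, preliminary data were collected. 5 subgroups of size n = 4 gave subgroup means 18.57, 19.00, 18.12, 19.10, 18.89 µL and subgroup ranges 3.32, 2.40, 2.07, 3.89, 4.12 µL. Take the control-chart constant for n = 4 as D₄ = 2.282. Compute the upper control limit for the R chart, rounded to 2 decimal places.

R̄ = (3.32 + 2.40 + 2.07 + 3.89 + 4.12) / 5 = 15.8000 / 5 = 3.1600
UCL_R = D₄·R̄ = 2.282 × 3.1600 = 7.2111

7.21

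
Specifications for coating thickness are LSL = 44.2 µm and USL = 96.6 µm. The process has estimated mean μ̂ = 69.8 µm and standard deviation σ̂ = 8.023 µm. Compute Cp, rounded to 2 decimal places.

1.09

Cp = (USL − LSL) / (6σ̂) = (96.6 − 44.2) / (6 × 8.023) = 52.4000 / 48.1380 = 1.0885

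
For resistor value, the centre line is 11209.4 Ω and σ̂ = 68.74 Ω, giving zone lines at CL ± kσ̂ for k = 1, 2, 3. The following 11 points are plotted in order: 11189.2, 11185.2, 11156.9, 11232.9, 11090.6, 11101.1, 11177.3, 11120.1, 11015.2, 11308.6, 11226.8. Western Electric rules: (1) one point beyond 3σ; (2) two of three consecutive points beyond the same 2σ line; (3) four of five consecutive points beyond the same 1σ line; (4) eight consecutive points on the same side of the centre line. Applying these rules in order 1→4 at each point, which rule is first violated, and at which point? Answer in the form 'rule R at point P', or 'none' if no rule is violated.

rule 3 at point 9

Zone of each point (C = within 1σ̂, B = 1σ̂–2σ̂, A = 2σ̂–3σ̂, * = beyond 3σ̂; sign = side of CL): 1:-C, 2:-C, 3:-C, 4:+C, 5:-B, 6:-B, 7:-C, 8:-B, 9:-A, 10:+B, 11:+C
Rule 3 (four of five consecutive points beyond the same 1σ limit) is satisfied at point 9.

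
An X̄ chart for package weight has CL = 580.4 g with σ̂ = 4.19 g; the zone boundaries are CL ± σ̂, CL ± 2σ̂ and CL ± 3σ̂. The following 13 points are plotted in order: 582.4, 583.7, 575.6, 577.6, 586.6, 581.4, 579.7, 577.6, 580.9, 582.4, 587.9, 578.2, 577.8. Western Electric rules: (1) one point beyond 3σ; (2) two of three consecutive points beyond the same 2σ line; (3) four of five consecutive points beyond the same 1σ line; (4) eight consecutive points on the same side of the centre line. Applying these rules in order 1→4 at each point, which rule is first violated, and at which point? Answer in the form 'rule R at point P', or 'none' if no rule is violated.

none

Zone of each point (C = within 1σ̂, B = 1σ̂–2σ̂, A = 2σ̂–3σ̂, * = beyond 3σ̂; sign = side of CL): 1:+C, 2:+C, 3:-B, 4:-C, 5:+B, 6:+C, 7:-C, 8:-C, 9:+C, 10:+C, 11:+B, 12:-C, 13:-C
No rule fires across all 13 points.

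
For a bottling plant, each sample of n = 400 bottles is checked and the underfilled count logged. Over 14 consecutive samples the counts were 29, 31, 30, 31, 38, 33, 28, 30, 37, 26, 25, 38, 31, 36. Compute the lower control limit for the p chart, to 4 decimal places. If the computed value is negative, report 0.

0.0386

p̄ = Σdᵢ / (k·n) = 443 / (14 × 400) = 0.07911
LCL = p̄ − 3·√(p̄(1−p̄)/n) = 0.07911 − 3 × 0.01350 = 0.03862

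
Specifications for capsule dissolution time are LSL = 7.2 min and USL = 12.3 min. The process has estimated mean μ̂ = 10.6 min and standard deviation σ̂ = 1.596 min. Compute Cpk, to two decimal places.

0.36

Cpu = (USL − μ̂) / (3σ̂) = (12.3 − 10.6) / (3 × 1.596) = 0.3551; Cpl = (μ̂ − LSL) / (3σ̂) = (10.6 − 7.2) / (3 × 1.596) = 0.7101; Cpk = min(Cpu, Cpl) = 0.3551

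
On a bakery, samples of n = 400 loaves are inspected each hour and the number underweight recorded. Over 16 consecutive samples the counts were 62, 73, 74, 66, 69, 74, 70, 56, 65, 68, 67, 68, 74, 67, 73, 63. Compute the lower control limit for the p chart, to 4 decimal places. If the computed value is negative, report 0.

0.1138

p̄ = Σdᵢ / (k·n) = 1089 / (16 × 400) = 0.17016
LCL = p̄ − 3·√(p̄(1−p̄)/n) = 0.17016 − 3 × 0.01879 = 0.11379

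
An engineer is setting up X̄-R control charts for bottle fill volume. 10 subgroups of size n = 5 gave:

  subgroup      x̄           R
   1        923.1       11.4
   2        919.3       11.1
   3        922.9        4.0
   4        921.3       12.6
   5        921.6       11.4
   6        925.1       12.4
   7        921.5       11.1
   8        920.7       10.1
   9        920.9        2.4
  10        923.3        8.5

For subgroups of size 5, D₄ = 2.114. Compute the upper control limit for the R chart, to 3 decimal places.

R̄ = (11.4 + 11.1 + 4.0 + 12.6 + 11.4 + 12.4 + 11.1 + 10.1 + 2.4 + 8.5) / 10 = 95.0000 / 10 = 9.5000
UCL_R = D₄·R̄ = 2.114 × 9.5000 = 20.0830

20.083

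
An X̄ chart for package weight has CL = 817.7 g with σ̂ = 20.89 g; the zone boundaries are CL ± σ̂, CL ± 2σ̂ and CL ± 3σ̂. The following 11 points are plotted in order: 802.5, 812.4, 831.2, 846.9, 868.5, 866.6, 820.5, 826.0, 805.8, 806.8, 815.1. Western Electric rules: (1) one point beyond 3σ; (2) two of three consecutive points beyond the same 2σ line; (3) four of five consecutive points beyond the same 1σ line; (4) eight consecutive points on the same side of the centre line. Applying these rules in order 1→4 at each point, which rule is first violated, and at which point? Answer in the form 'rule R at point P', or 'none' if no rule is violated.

Zone of each point (C = within 1σ̂, B = 1σ̂–2σ̂, A = 2σ̂–3σ̂, * = beyond 3σ̂; sign = side of CL): 1:-C, 2:-C, 3:+C, 4:+B, 5:+A, 6:+A, 7:+C, 8:+C, 9:-C, 10:-C, 11:-C
Rule 2 (two of three consecutive points beyond the same 2σ limit) is satisfied at point 6.

rule 2 at point 6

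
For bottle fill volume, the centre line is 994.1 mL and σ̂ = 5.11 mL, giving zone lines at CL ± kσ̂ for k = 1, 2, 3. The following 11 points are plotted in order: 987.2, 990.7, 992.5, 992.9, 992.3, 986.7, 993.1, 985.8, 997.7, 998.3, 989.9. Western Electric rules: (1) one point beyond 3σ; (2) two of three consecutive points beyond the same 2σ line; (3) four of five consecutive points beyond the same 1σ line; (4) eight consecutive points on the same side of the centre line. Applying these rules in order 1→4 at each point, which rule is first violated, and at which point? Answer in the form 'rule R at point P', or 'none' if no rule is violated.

rule 4 at point 8

Zone of each point (C = within 1σ̂, B = 1σ̂–2σ̂, A = 2σ̂–3σ̂, * = beyond 3σ̂; sign = side of CL): 1:-B, 2:-C, 3:-C, 4:-C, 5:-C, 6:-B, 7:-C, 8:-B, 9:+C, 10:+C, 11:-C
Rule 4 (eight consecutive points on the same side of the centre line) is satisfied at point 8.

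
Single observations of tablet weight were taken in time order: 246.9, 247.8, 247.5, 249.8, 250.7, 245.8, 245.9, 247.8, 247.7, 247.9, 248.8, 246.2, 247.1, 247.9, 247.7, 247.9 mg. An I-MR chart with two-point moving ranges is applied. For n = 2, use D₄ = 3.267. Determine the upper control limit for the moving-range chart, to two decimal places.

Moving ranges: 0.9, 0.3, 2.3, 0.9, 4.9, 0.1, 1.9, 0.1, 0.2, 0.9, 2.6, 0.9, 0.8, 0.2, 0.2; M̄R̄ = 17.2000 / 15 = 1.1467
UCL_MR = D₄·M̄R̄ = 3.267 × 1.1467 = 3.7462

3.75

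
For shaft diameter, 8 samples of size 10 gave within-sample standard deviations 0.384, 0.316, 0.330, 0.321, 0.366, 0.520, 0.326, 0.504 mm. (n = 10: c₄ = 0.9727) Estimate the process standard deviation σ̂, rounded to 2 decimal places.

0.39

s̄ = (0.384 + 0.316 + 0.330 + 0.321 + 0.366 + 0.520 + 0.326 + 0.504) / 8 = 0.3834
σ̂ = s̄ / c₄ = 0.3834 / 0.9727 = 0.3941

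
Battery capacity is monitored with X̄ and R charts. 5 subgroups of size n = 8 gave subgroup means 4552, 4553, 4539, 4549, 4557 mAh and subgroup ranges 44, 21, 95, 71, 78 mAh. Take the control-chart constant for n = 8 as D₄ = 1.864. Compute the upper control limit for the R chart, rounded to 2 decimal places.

R̄ = (44 + 21 + 95 + 71 + 78) / 5 = 309.0000 / 5 = 61.8000
UCL_R = D₄·R̄ = 1.864 × 61.8000 = 115.1952

115.20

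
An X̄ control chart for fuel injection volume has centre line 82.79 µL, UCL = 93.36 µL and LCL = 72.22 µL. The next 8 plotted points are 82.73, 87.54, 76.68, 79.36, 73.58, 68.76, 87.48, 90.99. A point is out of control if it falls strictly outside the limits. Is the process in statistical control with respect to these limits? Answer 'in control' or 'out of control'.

out of control

Compare each point to [72.22, 93.36]: sample 6 = 68.76 < LCL.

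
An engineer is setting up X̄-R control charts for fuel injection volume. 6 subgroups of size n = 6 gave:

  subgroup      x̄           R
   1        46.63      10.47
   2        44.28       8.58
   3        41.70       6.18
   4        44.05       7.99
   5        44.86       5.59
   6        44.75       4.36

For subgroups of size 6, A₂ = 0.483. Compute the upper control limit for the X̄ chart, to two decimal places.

X̄̄ = (46.63 + 44.28 + 41.70 + 44.05 + 44.86 + 44.75) / 6 = 266.2700 / 6 = 44.3783
R̄ = (10.47 + 8.58 + 6.18 + 7.99 + 5.59 + 4.36) / 6 = 43.1700 / 6 = 7.1950
UCL = X̄̄ + A₂·R̄ = 44.3783 + 0.483 × 7.1950 = 47.8535

47.85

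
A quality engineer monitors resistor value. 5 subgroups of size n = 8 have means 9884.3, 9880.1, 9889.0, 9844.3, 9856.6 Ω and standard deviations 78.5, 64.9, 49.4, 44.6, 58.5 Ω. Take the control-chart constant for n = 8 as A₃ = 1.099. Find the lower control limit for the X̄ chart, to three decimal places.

X̄̄ = (9884.3 + 9880.1 + 9889.0 + 9844.3 + 9856.6) / 5 = 9870.8600
s̄ = (78.5 + 64.9 + 49.4 + 44.6 + 58.5) / 5 = 59.1800
LCL = X̄̄ − A₃·s̄ = 9870.8600 − 1.099 × 59.1800 = 9805.8212

9805.821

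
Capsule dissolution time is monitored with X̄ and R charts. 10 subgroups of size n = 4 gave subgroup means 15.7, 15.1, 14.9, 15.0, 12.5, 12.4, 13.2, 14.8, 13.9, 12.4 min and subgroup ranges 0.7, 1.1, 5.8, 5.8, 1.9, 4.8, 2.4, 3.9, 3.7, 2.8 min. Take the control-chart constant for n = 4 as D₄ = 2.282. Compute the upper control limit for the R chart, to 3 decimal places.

R̄ = (0.7 + 1.1 + 5.8 + 5.8 + 1.9 + 4.8 + 2.4 + 3.9 + 3.7 + 2.8) / 10 = 32.9000 / 10 = 3.2900
UCL_R = D₄·R̄ = 2.282 × 3.2900 = 7.5078

7.508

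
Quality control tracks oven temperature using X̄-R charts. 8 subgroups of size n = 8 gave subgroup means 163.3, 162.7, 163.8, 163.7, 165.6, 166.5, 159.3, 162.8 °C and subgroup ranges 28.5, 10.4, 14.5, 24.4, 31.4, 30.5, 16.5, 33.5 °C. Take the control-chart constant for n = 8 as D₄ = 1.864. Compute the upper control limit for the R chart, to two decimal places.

44.20

R̄ = (28.5 + 10.4 + 14.5 + 24.4 + 31.4 + 30.5 + 16.5 + 33.5) / 8 = 189.7000 / 8 = 23.7125
UCL_R = D₄·R̄ = 1.864 × 23.7125 = 44.2001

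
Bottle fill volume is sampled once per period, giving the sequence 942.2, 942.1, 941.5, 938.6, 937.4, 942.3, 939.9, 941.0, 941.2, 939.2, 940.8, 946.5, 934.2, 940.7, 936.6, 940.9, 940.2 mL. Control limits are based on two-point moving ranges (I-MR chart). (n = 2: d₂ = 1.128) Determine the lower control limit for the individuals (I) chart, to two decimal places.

931.90

X̄ = (942.2 + 942.1 + 941.5 + 938.6 + 937.4 + 942.3 + 939.9 + 941.0 + 941.2 + 939.2 + 940.8 + 946.5 + 934.2 + 940.7 + 936.6 + 940.9 + 940.2) / 17 = 940.3118
Moving ranges: 0.1, 0.6, 2.9, 1.2, 4.9, 2.4, 1.1, 0.2, 2.0, 1.6, 5.7, 12.3, 6.5, 4.1, 4.3, 0.7; M̄R̄ = 50.6000 / 16 = 3.1625
LCL = X̄ − 3·M̄R̄/d₂ = 940.3118 − 3 × 3.1625 / 1.128 = 931.9009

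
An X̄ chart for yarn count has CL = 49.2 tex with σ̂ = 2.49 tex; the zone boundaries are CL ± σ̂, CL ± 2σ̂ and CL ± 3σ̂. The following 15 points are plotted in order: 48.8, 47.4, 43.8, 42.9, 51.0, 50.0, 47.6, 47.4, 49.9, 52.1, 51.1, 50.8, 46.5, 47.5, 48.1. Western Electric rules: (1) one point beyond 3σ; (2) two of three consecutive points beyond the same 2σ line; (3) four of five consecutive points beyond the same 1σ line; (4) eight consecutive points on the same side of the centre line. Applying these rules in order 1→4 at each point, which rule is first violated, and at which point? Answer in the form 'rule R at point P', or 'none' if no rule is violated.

Zone of each point (C = within 1σ̂, B = 1σ̂–2σ̂, A = 2σ̂–3σ̂, * = beyond 3σ̂; sign = side of CL): 1:-C, 2:-C, 3:-A, 4:-A, 5:+C, 6:+C, 7:-C, 8:-C, 9:+C, 10:+B, 11:+C, 12:+C, 13:-B, 14:-C, 15:-C
Rule 2 (two of three consecutive points beyond the same 2σ limit) is satisfied at point 4.

rule 2 at point 4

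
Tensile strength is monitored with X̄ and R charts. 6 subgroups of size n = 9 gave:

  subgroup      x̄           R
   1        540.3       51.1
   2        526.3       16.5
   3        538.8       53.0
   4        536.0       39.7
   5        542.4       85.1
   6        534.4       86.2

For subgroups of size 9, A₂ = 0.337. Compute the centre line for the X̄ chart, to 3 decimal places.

536.367

X̄̄ = (540.3 + 526.3 + 538.8 + 536.0 + 542.4 + 534.4) / 6 = 3218.2000 / 6 = 536.3667
CL = X̄̄ = 536.3667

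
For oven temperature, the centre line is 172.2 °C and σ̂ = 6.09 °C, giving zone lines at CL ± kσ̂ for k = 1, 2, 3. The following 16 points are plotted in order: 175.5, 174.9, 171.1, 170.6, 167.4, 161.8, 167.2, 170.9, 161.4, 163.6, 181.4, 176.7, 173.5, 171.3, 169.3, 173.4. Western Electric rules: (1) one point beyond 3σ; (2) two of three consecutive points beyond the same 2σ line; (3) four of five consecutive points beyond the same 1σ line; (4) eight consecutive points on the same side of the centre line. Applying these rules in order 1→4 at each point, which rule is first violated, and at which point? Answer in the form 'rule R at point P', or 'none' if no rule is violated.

rule 4 at point 10

Zone of each point (C = within 1σ̂, B = 1σ̂–2σ̂, A = 2σ̂–3σ̂, * = beyond 3σ̂; sign = side of CL): 1:+C, 2:+C, 3:-C, 4:-C, 5:-C, 6:-B, 7:-C, 8:-C, 9:-B, 10:-B, 11:+B, 12:+C, 13:+C, 14:-C, 15:-C, 16:+C
Rule 4 (eight consecutive points on the same side of the centre line) is satisfied at point 10.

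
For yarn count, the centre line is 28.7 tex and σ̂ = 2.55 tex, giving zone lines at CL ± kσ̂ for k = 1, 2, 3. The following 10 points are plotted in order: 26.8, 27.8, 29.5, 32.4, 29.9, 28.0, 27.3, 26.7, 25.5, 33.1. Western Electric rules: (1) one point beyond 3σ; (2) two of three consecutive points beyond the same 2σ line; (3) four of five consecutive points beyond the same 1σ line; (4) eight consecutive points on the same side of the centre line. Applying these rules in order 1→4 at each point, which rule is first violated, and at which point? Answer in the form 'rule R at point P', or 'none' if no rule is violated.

Zone of each point (C = within 1σ̂, B = 1σ̂–2σ̂, A = 2σ̂–3σ̂, * = beyond 3σ̂; sign = side of CL): 1:-C, 2:-C, 3:+C, 4:+B, 5:+C, 6:-C, 7:-C, 8:-C, 9:-B, 10:+B
No rule fires across all 10 points.

none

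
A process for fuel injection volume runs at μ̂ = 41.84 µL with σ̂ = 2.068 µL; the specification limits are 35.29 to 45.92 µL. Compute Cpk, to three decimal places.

0.658

Cpu = (USL − μ̂) / (3σ̂) = (45.92 − 41.84) / (3 × 2.068) = 0.6576; Cpl = (μ̂ − LSL) / (3σ̂) = (41.84 − 35.29) / (3 × 2.068) = 1.0558; Cpk = min(Cpu, Cpl) = 0.6576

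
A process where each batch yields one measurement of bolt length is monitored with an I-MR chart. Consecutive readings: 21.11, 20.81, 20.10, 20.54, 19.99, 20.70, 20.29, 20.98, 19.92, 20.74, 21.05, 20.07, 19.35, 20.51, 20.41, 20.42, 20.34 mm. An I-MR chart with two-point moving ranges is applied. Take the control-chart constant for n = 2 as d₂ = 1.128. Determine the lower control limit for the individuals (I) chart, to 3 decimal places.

18.927

X̄ = (21.11 + 20.81 + 20.10 + 20.54 + 19.99 + 20.70 + 20.29 + 20.98 + 19.92 + 20.74 + 21.05 + 20.07 + 19.35 + 20.51 + 20.41 + 20.42 + 20.34) / 17 = 20.4312
Moving ranges: 0.30, 0.71, 0.44, 0.55, 0.71, 0.41, 0.69, 1.06, 0.82, 0.31, 0.98, 0.72, 1.16, 0.10, 0.01, 0.08; M̄R̄ = 9.0500 / 16 = 0.5656
LCL = X̄ − 3·M̄R̄/d₂ = 20.4312 − 3 × 0.5656 / 1.128 = 18.9269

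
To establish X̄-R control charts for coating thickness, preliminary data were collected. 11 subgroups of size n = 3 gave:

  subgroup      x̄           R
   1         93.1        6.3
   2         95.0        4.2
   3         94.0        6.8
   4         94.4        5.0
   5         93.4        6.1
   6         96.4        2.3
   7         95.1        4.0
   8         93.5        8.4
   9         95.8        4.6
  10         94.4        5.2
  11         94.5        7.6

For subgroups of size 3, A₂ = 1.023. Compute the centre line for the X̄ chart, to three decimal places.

X̄̄ = (93.1 + 95.0 + 94.0 + 94.4 + 93.4 + 96.4 + 95.1 + 93.5 + 95.8 + 94.4 + 94.5) / 11 = 1039.6000 / 11 = 94.5091
CL = X̄̄ = 94.5091

94.509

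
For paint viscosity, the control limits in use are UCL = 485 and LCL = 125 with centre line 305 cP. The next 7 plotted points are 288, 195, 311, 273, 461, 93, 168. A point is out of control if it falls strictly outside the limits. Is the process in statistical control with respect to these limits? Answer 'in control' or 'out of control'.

out of control

Compare each point to [125, 485]: sample 6 = 93 < LCL.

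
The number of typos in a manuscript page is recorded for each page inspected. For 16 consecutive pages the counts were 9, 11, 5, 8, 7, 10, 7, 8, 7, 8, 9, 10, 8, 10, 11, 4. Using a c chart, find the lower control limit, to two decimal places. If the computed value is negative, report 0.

c̄ = (9 + 11 + 5 + 8 + 7 + 10 + 7 + 8 + 7 + 8 + 9 + 10 + 8 + 10 + 11 + 4) / 16 = 132 / 16 = 8.2500
LCL = c̄ − 3√c̄ = 8.2500 − 3 × 2.8723 = -0.3668 → 0 (cannot be negative)

0.00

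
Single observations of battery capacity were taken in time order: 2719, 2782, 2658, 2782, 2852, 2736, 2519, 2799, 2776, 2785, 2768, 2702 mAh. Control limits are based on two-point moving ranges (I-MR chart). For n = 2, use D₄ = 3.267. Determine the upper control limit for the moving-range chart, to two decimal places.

Moving ranges: 63, 124, 124, 70, 116, 217, 280, 23, 9, 17, 66; M̄R̄ = 1109.0000 / 11 = 100.8182
UCL_MR = D₄·M̄R̄ = 3.267 × 100.8182 = 329.3730

329.37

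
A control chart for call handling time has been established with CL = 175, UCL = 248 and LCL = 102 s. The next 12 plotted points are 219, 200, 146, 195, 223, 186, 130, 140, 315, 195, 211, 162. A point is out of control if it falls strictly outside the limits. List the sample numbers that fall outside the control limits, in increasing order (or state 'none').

9

Compare each point to [102, 248]: sample 9 = 315 > UCL.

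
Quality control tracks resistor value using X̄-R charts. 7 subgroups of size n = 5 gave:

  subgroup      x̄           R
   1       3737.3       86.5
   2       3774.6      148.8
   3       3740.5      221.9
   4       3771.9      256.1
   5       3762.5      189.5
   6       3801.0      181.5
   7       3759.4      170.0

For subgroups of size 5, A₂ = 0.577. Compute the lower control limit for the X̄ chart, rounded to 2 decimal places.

X̄̄ = (3737.3 + 3774.6 + 3740.5 + 3771.9 + 3762.5 + 3801.0 + 3759.4) / 7 = 26347.2000 / 7 = 3763.8857
R̄ = (86.5 + 148.8 + 221.9 + 256.1 + 189.5 + 181.5 + 170.0) / 7 = 1254.3000 / 7 = 179.1857
LCL = X̄̄ − A₂·R̄ = 3763.8857 − 0.577 × 179.1857 = 3660.4956

3660.50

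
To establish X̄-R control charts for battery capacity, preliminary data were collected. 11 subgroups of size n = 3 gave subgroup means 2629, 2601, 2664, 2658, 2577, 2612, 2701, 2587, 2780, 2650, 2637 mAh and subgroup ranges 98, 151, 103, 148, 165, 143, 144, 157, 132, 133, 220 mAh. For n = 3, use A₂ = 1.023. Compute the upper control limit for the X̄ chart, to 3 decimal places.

X̄̄ = (2629 + 2601 + 2664 + 2658 + 2577 + 2612 + 2701 + 2587 + 2780 + 2650 + 2637) / 11 = 29096.0000 / 11 = 2645.0909
R̄ = (98 + 151 + 103 + 148 + 165 + 143 + 144 + 157 + 132 + 133 + 220) / 11 = 1594.0000 / 11 = 144.9091
UCL = X̄̄ + A₂·R̄ = 2645.0909 + 1.023 × 144.9091 = 2793.3329

2793.333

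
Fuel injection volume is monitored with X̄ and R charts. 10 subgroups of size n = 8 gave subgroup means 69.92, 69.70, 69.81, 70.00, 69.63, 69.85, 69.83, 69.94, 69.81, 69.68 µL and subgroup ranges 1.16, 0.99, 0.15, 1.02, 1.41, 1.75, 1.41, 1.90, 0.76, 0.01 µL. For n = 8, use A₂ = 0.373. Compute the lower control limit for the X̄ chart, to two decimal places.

X̄̄ = (69.92 + 69.70 + 69.81 + 70.00 + 69.63 + 69.85 + 69.83 + 69.94 + 69.81 + 69.68) / 10 = 698.1700 / 10 = 69.8170
R̄ = (1.16 + 0.99 + 0.15 + 1.02 + 1.41 + 1.75 + 1.41 + 1.90 + 0.76 + 0.01) / 10 = 10.5600 / 10 = 1.0560
LCL = X̄̄ − A₂·R̄ = 69.8170 − 0.373 × 1.0560 = 69.4231

69.42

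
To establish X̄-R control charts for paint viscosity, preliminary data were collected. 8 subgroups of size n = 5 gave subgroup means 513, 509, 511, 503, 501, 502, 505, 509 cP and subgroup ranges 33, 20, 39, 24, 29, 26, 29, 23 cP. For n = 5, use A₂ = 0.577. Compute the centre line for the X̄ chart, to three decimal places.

506.625

X̄̄ = (513 + 509 + 511 + 503 + 501 + 502 + 505 + 509) / 8 = 4053.0000 / 8 = 506.6250
CL = X̄̄ = 506.6250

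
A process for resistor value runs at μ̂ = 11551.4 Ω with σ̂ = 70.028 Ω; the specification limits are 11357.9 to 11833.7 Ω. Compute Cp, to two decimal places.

1.13

Cp = (USL − LSL) / (6σ̂) = (11833.7 − 11357.9) / (6 × 70.028) = 475.8000 / 420.1680 = 1.1324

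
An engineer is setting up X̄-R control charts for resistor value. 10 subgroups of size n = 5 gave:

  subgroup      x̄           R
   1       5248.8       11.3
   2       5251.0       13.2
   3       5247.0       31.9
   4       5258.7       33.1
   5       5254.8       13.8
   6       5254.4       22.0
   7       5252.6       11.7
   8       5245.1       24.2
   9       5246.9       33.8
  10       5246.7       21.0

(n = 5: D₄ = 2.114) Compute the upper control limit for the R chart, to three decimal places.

45.662

R̄ = (11.3 + 13.2 + 31.9 + 33.1 + 13.8 + 22.0 + 11.7 + 24.2 + 33.8 + 21.0) / 10 = 216.0000 / 10 = 21.6000
UCL_R = D₄·R̄ = 2.114 × 21.6000 = 45.6624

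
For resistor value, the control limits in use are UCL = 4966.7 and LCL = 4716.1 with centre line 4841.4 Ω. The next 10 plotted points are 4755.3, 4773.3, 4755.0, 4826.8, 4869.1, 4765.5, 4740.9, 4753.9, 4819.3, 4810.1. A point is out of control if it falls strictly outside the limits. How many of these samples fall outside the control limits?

0

All 10 points lie within [4716.1, 4966.7].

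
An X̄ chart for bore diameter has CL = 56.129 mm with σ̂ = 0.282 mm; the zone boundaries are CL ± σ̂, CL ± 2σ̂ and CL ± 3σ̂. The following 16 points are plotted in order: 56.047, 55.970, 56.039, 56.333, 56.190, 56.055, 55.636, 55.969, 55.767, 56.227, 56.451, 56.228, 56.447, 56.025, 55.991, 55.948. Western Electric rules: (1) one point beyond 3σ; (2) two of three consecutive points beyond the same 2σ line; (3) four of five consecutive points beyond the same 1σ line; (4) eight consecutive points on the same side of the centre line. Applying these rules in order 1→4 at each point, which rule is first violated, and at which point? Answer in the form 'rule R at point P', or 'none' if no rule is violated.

Zone of each point (C = within 1σ̂, B = 1σ̂–2σ̂, A = 2σ̂–3σ̂, * = beyond 3σ̂; sign = side of CL): 1:-C, 2:-C, 3:-C, 4:+C, 5:+C, 6:-C, 7:-B, 8:-C, 9:-B, 10:+C, 11:+B, 12:+C, 13:+B, 14:-C, 15:-C, 16:-C
No rule fires across all 16 points.

none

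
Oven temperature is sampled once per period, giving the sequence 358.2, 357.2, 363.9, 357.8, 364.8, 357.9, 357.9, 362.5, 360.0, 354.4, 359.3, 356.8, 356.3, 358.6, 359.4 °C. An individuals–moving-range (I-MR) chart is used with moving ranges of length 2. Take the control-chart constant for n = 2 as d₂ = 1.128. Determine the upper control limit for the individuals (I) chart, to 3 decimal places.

X̄ = (358.2 + 357.2 + 363.9 + 357.8 + 364.8 + 357.9 + 357.9 + 362.5 + 360.0 + 354.4 + 359.3 + 356.8 + 356.3 + 358.6 + 359.4) / 15 = 359.0000
Moving ranges: 1.0, 6.7, 6.1, 7.0, 6.9, 0.0, 4.6, 2.5, 5.6, 4.9, 2.5, 0.5, 2.3, 0.8; M̄R̄ = 51.4000 / 14 = 3.6714
UCL = X̄ + 3·M̄R̄/d₂ = 359.0000 + 3 × 3.6714 / 1.128 = 368.7644

368.764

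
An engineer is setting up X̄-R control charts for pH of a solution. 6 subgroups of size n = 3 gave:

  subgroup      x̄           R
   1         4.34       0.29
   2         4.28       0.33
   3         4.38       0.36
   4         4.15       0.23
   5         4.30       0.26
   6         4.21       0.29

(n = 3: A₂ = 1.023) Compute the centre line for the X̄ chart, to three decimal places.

X̄̄ = (4.34 + 4.28 + 4.38 + 4.15 + 4.30 + 4.21) / 6 = 25.6600 / 6 = 4.2767
CL = X̄̄ = 4.2767

4.277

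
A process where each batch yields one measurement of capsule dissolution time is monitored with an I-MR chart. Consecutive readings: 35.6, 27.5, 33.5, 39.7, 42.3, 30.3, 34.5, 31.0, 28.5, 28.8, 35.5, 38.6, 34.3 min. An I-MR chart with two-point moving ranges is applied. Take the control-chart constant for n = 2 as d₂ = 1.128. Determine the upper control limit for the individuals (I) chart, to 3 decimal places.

47.041

X̄ = (35.6 + 27.5 + 33.5 + 39.7 + 42.3 + 30.3 + 34.5 + 31.0 + 28.5 + 28.8 + 35.5 + 38.6 + 34.3) / 13 = 33.8538
Moving ranges: 8.1, 6.0, 6.2, 2.6, 12.0, 4.2, 3.5, 2.5, 0.3, 6.7, 3.1, 4.3; M̄R̄ = 59.5000 / 12 = 4.9583
UCL = X̄ + 3·M̄R̄/d₂ = 33.8538 + 3 × 4.9583 / 1.128 = 47.0409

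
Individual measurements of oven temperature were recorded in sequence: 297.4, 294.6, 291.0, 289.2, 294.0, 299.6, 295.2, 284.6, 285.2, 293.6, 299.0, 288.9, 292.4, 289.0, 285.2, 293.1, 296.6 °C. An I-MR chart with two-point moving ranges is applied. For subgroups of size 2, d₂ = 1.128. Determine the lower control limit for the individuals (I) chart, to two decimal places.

X̄ = (297.4 + 294.6 + 291.0 + 289.2 + 294.0 + 299.6 + 295.2 + 284.6 + 285.2 + 293.6 + 299.0 + 288.9 + 292.4 + 289.0 + 285.2 + 293.1 + 296.6) / 17 = 292.2706
Moving ranges: 2.8, 3.6, 1.8, 4.8, 5.6, 4.4, 10.6, 0.6, 8.4, 5.4, 10.1, 3.5, 3.4, 3.8, 7.9, 3.5; M̄R̄ = 80.2000 / 16 = 5.0125
LCL = X̄ − 3·M̄R̄/d₂ = 292.2706 − 3 × 5.0125 / 1.128 = 278.9395

278.94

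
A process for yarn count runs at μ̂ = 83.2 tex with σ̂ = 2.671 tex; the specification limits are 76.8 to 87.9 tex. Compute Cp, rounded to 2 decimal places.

0.69

Cp = (USL − LSL) / (6σ̂) = (87.9 − 76.8) / (6 × 2.671) = 11.1000 / 16.0260 = 0.6926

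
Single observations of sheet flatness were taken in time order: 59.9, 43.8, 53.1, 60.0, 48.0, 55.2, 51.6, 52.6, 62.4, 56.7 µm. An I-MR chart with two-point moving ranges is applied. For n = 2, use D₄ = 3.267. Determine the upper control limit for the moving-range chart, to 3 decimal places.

25.991

Moving ranges: 16.1, 9.3, 6.9, 12.0, 7.2, 3.6, 1.0, 9.8, 5.7; M̄R̄ = 71.6000 / 9 = 7.9556
UCL_MR = D₄·M̄R̄ = 3.267 × 7.9556 = 25.9908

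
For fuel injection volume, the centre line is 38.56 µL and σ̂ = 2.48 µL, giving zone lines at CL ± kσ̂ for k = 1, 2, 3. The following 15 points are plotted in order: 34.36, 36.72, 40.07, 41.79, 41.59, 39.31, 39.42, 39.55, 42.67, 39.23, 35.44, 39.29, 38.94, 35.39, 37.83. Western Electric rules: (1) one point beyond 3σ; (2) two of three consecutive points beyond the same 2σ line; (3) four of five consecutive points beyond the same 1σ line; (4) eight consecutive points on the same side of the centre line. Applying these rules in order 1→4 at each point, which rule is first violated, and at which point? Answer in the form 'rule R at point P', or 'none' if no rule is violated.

Zone of each point (C = within 1σ̂, B = 1σ̂–2σ̂, A = 2σ̂–3σ̂, * = beyond 3σ̂; sign = side of CL): 1:-B, 2:-C, 3:+C, 4:+B, 5:+B, 6:+C, 7:+C, 8:+C, 9:+B, 10:+C, 11:-B, 12:+C, 13:+C, 14:-B, 15:-C
Rule 4 (eight consecutive points on the same side of the centre line) is satisfied at point 10.

rule 4 at point 10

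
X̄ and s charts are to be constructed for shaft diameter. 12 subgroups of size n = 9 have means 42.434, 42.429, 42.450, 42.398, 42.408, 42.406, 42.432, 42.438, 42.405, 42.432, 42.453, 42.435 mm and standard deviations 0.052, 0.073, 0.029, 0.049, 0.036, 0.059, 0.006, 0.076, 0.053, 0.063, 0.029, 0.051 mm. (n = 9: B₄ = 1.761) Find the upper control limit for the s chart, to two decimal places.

0.08

s̄ = (0.052 + 0.073 + 0.029 + 0.049 + 0.036 + 0.059 + 0.006 + 0.076 + 0.053 + 0.063 + 0.029 + 0.051) / 12 = 0.0480
UCL_s = B₄·s̄ = 1.761 × 0.0480 = 0.0845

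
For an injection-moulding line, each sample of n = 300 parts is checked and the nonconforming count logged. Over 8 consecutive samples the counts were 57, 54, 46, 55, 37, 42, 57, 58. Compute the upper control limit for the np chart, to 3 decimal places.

70.230

p̄ = Σdᵢ / (k·n) = 406 / (8 × 300) = 0.16917
UCL = np̄ + 3·√(np̄(1−p̄)) = 50.7500 + 3 × √(50.7500×0.83083) = 50.7500 + 3 × 6.4934 = 70.2303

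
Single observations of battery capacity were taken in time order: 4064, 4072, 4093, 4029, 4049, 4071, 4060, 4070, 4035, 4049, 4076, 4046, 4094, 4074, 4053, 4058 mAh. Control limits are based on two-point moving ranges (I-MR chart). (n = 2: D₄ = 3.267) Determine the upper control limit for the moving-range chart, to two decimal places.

Moving ranges: 8, 21, 64, 20, 22, 11, 10, 35, 14, 27, 30, 48, 20, 21, 5; M̄R̄ = 356.0000 / 15 = 23.7333
UCL_MR = D₄·M̄R̄ = 3.267 × 23.7333 = 77.5368

77.54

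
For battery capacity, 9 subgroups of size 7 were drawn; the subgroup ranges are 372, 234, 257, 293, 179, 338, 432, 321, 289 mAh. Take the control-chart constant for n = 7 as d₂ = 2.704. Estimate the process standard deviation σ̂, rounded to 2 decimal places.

111.56

R̄ = (372 + 234 + 257 + 293 + 179 + 338 + 432 + 321 + 289) / 9 = 301.6667
σ̂ = R̄ / d₂ = 301.6667 / 2.704 = 111.5631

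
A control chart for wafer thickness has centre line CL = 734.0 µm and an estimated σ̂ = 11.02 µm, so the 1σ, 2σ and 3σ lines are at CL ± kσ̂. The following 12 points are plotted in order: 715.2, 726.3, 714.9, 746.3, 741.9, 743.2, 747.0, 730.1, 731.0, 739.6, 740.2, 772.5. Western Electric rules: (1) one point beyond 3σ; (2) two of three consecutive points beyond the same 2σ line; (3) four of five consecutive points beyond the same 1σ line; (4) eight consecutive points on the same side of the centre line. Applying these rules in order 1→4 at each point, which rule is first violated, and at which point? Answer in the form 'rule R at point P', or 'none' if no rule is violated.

Zone of each point (C = within 1σ̂, B = 1σ̂–2σ̂, A = 2σ̂–3σ̂, * = beyond 3σ̂; sign = side of CL): 1:-B, 2:-C, 3:-B, 4:+B, 5:+C, 6:+C, 7:+B, 8:-C, 9:-C, 10:+C, 11:+C, 12:+*
Rule 1 (one point beyond the 3σ limits) is satisfied at point 12.

rule 1 at point 12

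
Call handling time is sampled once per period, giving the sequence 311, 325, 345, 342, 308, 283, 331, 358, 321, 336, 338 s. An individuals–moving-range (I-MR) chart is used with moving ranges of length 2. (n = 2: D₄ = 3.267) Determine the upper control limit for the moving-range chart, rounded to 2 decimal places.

Moving ranges: 14, 20, 3, 34, 25, 48, 27, 37, 15, 2; M̄R̄ = 225.0000 / 10 = 22.5000
UCL_MR = D₄·M̄R̄ = 3.267 × 22.5000 = 73.5075

73.51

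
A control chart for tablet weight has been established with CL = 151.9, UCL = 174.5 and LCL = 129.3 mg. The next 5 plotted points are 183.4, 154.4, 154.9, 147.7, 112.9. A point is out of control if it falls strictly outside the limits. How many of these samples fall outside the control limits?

2

Compare each point to [129.3, 174.5]: sample 1 = 183.4 > UCL; sample 5 = 112.9 < LCL.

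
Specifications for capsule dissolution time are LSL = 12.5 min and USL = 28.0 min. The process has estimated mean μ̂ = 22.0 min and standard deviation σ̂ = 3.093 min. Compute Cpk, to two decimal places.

Cpu = (USL − μ̂) / (3σ̂) = (28.0 − 22.0) / (3 × 3.093) = 0.6466; Cpl = (μ̂ − LSL) / (3σ̂) = (22.0 − 12.5) / (3 × 3.093) = 1.0238; Cpk = min(Cpu, Cpl) = 0.6466

0.65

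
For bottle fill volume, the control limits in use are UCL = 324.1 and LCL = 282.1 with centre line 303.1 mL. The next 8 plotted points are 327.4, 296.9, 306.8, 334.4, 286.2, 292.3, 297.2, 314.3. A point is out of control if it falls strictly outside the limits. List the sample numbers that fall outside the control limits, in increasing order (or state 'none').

1, 4

Compare each point to [282.1, 324.1]: sample 1 = 327.4 > UCL; sample 4 = 334.4 > UCL.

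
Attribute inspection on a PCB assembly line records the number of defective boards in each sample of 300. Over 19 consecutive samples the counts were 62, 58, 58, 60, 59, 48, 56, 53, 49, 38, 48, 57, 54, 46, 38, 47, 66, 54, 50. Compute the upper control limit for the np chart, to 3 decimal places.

72.455

p̄ = Σdᵢ / (k·n) = 1001 / (19 × 300) = 0.17561
UCL = np̄ + 3·√(np̄(1−p̄)) = 52.6842 + 3 × √(52.6842×0.82439) = 52.6842 + 3 × 6.5903 = 72.4551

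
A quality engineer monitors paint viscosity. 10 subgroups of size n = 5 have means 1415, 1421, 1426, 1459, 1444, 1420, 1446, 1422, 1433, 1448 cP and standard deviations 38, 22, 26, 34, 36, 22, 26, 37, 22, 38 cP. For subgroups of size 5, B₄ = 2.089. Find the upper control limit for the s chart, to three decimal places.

62.879

s̄ = (38 + 22 + 26 + 34 + 36 + 22 + 26 + 37 + 22 + 38) / 10 = 30.1000
UCL_s = B₄·s̄ = 2.089 × 30.1000 = 62.8789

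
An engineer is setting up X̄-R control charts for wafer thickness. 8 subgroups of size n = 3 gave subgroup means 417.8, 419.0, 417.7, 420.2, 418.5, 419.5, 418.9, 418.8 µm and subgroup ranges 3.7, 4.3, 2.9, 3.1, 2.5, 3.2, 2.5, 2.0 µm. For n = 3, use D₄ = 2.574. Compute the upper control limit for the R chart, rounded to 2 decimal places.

7.79

R̄ = (3.7 + 4.3 + 2.9 + 3.1 + 2.5 + 3.2 + 2.5 + 2.0) / 8 = 24.2000 / 8 = 3.0250
UCL_R = D₄·R̄ = 2.574 × 3.0250 = 7.7863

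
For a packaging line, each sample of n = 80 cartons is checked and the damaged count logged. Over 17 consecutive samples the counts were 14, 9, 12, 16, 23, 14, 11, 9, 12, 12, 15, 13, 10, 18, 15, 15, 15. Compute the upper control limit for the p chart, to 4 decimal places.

0.2977

p̄ = Σdᵢ / (k·n) = 233 / (17 × 80) = 0.17132
UCL = p̄ + 3·√(p̄(1−p̄)/n) = 0.17132 + 3 × √(0.17132×0.82868/80) = 0.17132 + 3 × 0.04213 = 0.29770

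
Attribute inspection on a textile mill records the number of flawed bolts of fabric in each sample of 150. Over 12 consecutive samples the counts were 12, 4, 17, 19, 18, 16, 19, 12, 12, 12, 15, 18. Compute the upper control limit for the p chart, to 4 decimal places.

p̄ = Σdᵢ / (k·n) = 174 / (12 × 150) = 0.09667
UCL = p̄ + 3·√(p̄(1−p̄)/n) = 0.09667 + 3 × √(0.09667×0.90333/150) = 0.09667 + 3 × 0.02413 = 0.16905

0.1690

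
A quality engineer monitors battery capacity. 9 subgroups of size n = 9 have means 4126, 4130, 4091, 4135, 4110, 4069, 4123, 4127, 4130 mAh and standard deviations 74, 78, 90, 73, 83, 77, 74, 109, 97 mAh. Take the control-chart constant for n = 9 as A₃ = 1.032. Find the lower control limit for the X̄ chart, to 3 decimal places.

4029.093

X̄̄ = (4126 + 4130 + 4091 + 4135 + 4110 + 4069 + 4123 + 4127 + 4130) / 9 = 4115.6667
s̄ = (74 + 78 + 90 + 73 + 83 + 77 + 74 + 109 + 97) / 9 = 83.8889
LCL = X̄̄ − A₃·s̄ = 4115.6667 − 1.032 × 83.8889 = 4029.0933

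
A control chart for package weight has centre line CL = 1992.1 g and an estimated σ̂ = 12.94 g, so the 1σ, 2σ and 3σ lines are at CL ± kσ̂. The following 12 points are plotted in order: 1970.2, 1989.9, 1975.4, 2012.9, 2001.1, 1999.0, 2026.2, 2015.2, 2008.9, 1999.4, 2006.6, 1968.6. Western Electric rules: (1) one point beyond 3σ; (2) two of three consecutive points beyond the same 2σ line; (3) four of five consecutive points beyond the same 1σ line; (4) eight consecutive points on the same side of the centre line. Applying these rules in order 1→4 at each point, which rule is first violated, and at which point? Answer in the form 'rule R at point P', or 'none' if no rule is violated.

Zone of each point (C = within 1σ̂, B = 1σ̂–2σ̂, A = 2σ̂–3σ̂, * = beyond 3σ̂; sign = side of CL): 1:-B, 2:-C, 3:-B, 4:+B, 5:+C, 6:+C, 7:+A, 8:+B, 9:+B, 10:+C, 11:+B, 12:-B
Rule 3 (four of five consecutive points beyond the same 1σ limit) is satisfied at point 11.

rule 3 at point 11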